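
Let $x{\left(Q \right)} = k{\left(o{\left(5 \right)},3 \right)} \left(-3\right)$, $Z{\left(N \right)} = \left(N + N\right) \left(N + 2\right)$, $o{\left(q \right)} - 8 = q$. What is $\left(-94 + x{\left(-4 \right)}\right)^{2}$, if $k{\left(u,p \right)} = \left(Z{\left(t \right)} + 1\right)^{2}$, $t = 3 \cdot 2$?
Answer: $802079041$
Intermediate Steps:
$o{\left(q \right)} = 8 + q$
$t = 6$
$Z{\left(N \right)} = 2 N \left(2 + N\right)$
$k{\left(u,p \right)} = 9409$ ($k{\left(u,p \right)} = \left(2 \cdot 6 \left(2 + 6\right) + 1\right)^{2} = \left(2 \cdot 6 \cdot 8 + 1\right)^{2} = \left(96 + 1\right)^{2} = 97^{2} = 9409$)
$x{\left(Q \right)} = -28227$ ($x{\left(Q \right)} = 9409 \left(-3\right) = -28227$)
$\left(-94 + x{\left(-4 \right)}\right)^{2} = \left(-94 - 28227\right)^{2} = \left(-28321\right)^{2} = 802079041$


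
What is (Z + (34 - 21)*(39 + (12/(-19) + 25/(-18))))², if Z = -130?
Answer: 14388242401/116964 ≈ 1.2301e+5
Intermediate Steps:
(Z + (34 - 21)*(39 + (12/(-19) + 25/(-18))))² = (-130 + (34 - 21)*(39 + (12/(-19) + 25/(-18))))² = (-130 + 13*(39 + (12*(-1/19) + 25*(-1/18))))² = (-130 + 13*(39 + (-12/19 - 25/18)))² = (-130 + 13*(39 - 691/342))² = (-130 + 13*(12647/342))² = (-130 + 164411/342)² = (119951/342)² = 14388242401/116964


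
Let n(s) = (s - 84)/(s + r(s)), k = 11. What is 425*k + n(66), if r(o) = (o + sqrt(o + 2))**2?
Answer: 22177324270/4743817 + 1188*sqrt(17)/4743817 ≈ 4675.0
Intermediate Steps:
r(o) = (o + sqrt(2 + o))**2
n(s) = (-84 + s)/(s + (s + sqrt(2 + s))**2) (n(s) = (s - 84)/(s + (s + sqrt(2 + s))**2) = (-84 + s)/(s + (s + sqrt(2 + s))**2))
425*k + n(66) = 425*11 + (-84 + 66)/(66 + (66 + sqrt(2 + 66))**2) = 4675 - 18/(66 + (66 + sqrt(68))**2) = 4675 - 18/(66 + (66 + 2*sqrt(17))**2)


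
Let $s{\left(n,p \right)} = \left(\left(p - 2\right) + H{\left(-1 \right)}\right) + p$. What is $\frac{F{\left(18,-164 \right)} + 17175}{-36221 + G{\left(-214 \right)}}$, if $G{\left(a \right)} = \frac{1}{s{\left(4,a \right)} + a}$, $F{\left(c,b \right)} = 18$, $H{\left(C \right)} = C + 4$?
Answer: $- \frac{11020713}{23217662} \approx -0.47467$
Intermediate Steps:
$H{\left(C \right)} = 4 + C$
$s{\left(n,p \right)} = 1 + 2 p$ ($s{\left(n,p \right)} = \left(\left(p - 2\right) + \left(4 - 1\right)\right) + p = \left(\left(-2 + p\right) + 3\right) + p = \left(1 + p\right) + p = 1 + 2 p$)
$G{\left(a \right)} = \frac{1}{1 + 3 a}$ ($G{\left(a \right)} = \frac{1}{\left(1 + 2 a\right) + a} = \frac{1}{1 + 3 a}$)
$\frac{F{\left(18,-164 \right)} + 17175}{-36221 + G{\left(-214 \right)}} = \frac{18 + 17175}{-36221 + \frac{1}{1 + 3 \left(-214\right)}} = \frac{17193}{-36221 + \frac{1}{1 - 642}} = \frac{17193}{-36221 + \frac{1}{-641}} = \frac{17193}{-36221 - \frac{1}{641}} = \frac{17193}{- \frac{23217662}{641}} = 17193 \left(- \frac{641}{23217662}\right) = - \frac{11020713}{23217662}$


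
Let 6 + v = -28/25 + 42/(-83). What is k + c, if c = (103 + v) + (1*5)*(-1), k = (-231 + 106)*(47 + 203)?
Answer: -64656224/2075 ≈ -31160.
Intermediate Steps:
v = -15824/2075 (v = -6 + (-28/25 + 42/(-83)) = -6 + (-28*1/25 + 42*(-1/83)) = -6 + (-28/25 - 42/83) = -6 - 3374/2075 = -15824/2075 ≈ -7.6260)
k = -31250 (k = -125*250 = -31250)
c = 187526/2075 (c = (103 - 15824/2075) + (1*5)*(-1) = 197901/2075 + 5*(-1) = 197901/2075 - 5 = 187526/2075 ≈ 90.374)
k + c = -31250 + 187526/2075 = -64656224/2075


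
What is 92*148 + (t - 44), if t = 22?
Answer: 13594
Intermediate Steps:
92*148 + (t - 44) = 92*148 + (22 - 44) = 13616 - 22 = 13594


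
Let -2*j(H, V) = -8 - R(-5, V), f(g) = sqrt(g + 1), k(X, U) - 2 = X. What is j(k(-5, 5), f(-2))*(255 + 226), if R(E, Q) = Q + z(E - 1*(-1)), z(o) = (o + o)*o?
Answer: 9620 + 481*I/2 ≈ 9620.0 + 240.5*I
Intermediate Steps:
k(X, U) = 2 + X
z(o) = 2*o**2 (z(o) = (2*o)*o = 2*o**2)
f(g) = sqrt(1 + g)
R(E, Q) = Q + 2*(1 + E)**2 (R(E, Q) = Q + 2*(E - 1*(-1))**2 = Q + 2*(E + 1)**2 = Q + 2*(1 + E)**2)
j(H, V) = 20 + V/2 (j(H, V) = -(-8 - (V + 2*(1 - 5)**2))/2 = -(-8 - (V + 2*(-4)**2))/2 = -(-8 - (V + 2*16))/2 = -(-8 - (V + 32))/2 = -(-8 - (32 + V))/2 = -(-8 + (-32 - V))/2 = -(-40 - V)/2 = 20 + V/2)
j(k(-5, 5), f(-2))*(255 + 226) = (20 + sqrt(1 - 2)/2)*(255 + 226) = (20 + sqrt(-1)/2)*481 = (20 + I/2)*481 = 9620 + 481*I/2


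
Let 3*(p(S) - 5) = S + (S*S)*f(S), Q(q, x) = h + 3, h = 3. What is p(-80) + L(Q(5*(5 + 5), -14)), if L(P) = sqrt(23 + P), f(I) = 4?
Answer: 25535/3 + sqrt(29) ≈ 8517.0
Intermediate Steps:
Q(q, x) = 6 (Q(q, x) = 3 + 3 = 6)
p(S) = 5 + S/3 + 4*S**2/3 (p(S) = 5 + (S + (S*S)*4)/3 = 5 + (S + S**2*4)/3 = 5 + (S + 4*S**2)/3 = 5 + (S/3 + 4*S**2/3) = 5 + S/3 + 4*S**2/3)
p(-80) + L(Q(5*(5 + 5), -14)) = (5 + (1/3)*(-80) + (4/3)*(-80)**2) + sqrt(23 + 6) = (5 - 80/3 + (4/3)*6400) + sqrt(29) = (5 - 80/3 + 25600/3) + sqrt(29) = 25535/3 + sqrt(29)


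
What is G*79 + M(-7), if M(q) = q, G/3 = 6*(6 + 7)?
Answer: 18479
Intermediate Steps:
G = 234 (G = 3*(6*(6 + 7)) = 3*(6*13) = 3*78 = 234)
G*79 + M(-7) = 234*79 - 7 = 18486 - 7 = 18479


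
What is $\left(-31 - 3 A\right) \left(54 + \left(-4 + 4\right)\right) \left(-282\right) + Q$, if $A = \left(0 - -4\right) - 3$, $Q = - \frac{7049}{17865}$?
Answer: $\frac{9249632431}{17865} \approx 5.1775 \cdot 10^{5}$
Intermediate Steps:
$Q = - \frac{7049}{17865}$ ($Q = \left(-7049\right) \frac{1}{17865} = - \frac{7049}{17865} \approx -0.39457$)
$A = 1$ ($A = \left(0 + 4\right) - 3 = 4 - 3 = 1$)
$\left(-31 - 3 A\right) \left(54 + \left(-4 + 4\right)\right) \left(-282\right) + Q = \left(-31 - 3\right) \left(54 + \left(-4 + 4\right)\right) \left(-282\right) - \frac{7049}{17865} = \left(-31 - 3\right) \left(54 + 0\right) \left(-282\right) - \frac{7049}{17865} = \left(-34\right) 54 \left(-282\right) - \frac{7049}{17865} = \left(-1836\right) \left(-282\right) - \frac{7049}{17865} = 517752 - \frac{7049}{17865} = \frac{9249632431}{17865}$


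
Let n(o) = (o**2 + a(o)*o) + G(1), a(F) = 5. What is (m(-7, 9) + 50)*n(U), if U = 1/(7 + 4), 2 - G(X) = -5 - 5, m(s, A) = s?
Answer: 64844/121 ≈ 535.90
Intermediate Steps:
G(X) = 12 (G(X) = 2 - (-5 - 5) = 2 - 1*(-10) = 2 + 10 = 12)
U = 1/11 ≈ 0.090909
n(o) = 12 + o**2 + 5*o (n(o) = (o**2 + 5*o) + 12 = 12 + o**2 + 5*o)
(m(-7, 9) + 50)*n(U) = (-7 + 50)*(12 + (1/11)**2 + 5*(1/11)) = 43*(12 + 1/121 + 5/11) = 43*(1508/121) = 64844/121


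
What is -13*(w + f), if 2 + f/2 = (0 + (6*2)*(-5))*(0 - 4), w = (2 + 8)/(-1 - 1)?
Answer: -6123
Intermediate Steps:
w = -5 (w = 10/(-2) = 10*(-½) = -5)
f = 476 (f = -4 + 2*((0 + (6*2)*(-5))*(0 - 4)) = -4 + 2*((0 + 12*(-5))*(-4)) = -4 + 2*((0 - 60)*(-4)) = -4 + 2*(-60*(-4)) = -4 + 2*240 = -4 + 480 = 476)
-13*(w + f) = -13*(-5 + 476) = -13*471 = -6123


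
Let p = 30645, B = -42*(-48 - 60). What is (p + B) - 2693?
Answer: 32488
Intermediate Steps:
B = 4536 (B = -42*(-108) = 4536)
(p + B) - 2693 = (30645 + 4536) - 2693 = 35181 - 2693 = 32488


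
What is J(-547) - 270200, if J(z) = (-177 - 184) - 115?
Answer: -270676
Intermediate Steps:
J(z) = -476 (J(z) = -361 - 115 = -476)
J(-547) - 270200 = -476 - 270200 = -270676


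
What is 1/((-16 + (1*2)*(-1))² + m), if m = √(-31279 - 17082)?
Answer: 324/153337 - I*√48361/153337 ≈ 0.002113 - 0.0014342*I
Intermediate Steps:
m = I*√48361 (m = √(-48361) = I*√48361 ≈ 219.91*I)
1/((-16 + (1*2)*(-1))² + m) = 1/((-16 + (1*2)*(-1))² + I*√48361) = 1/((-16 + 2*(-1))² + I*√48361) = 1/((-16 - 2)² + I*√48361) = 1/((-18)² + I*√48361) = 1/(324 + I*√48361)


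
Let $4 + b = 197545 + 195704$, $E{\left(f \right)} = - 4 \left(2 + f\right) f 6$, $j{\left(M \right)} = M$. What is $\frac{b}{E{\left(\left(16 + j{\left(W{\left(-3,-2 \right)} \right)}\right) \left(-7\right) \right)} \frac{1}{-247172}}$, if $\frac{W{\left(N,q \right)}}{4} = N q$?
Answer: $\frac{4859957657}{93408} \approx 52029.0$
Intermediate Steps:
$W{\left(N,q \right)} = 4 N q$
$E{\left(f \right)} = - 24 f \left(2 + f\right)$ ($E{\left(f \right)} = - 4 f \left(2 + f\right) 6 = - 24 f \left(2 + f\right)$)
$b = 393245$ ($b = -4 + \left(197545 + 195704\right) = -4 + 393249 = 393245$)
$\frac{b}{E{\left(\left(16 + j{\left(W{\left(-3,-2 \right)} \right)}\right) \left(-7\right) \right)} \frac{1}{-247172}} = \frac{393245}{- 24 \left(16 + 4 \left(-3\right) \left(-2\right)\right) \left(-7\right) \left(2 + \left(16 + 4 \left(-3\right) \left(-2\right)\right) \left(-7\right)\right) \frac{1}{-247172}} = \frac{393245}{- 24 \left(16 + 24\right) \left(-7\right) \left(2 + \left(16 + 24\right) \left(-7\right)\right) \left(- \frac{1}{247172}\right)} = \frac{393245}{- 24 \cdot 40 \left(-7\right) \left(2 + 40 \left(-7\right)\right) \left(- \frac{1}{247172}\right)} = \frac{393245}{\left(-24\right) \left(-280\right) \left(2 - 280\right) \left(- \frac{1}{247172}\right)} = \frac{393245}{\left(-24\right) \left(-280\right) \left(-278\right) \left(- \frac{1}{247172}\right)} = \frac{393245}{\left(-1868160\right) \left(- \frac{1}{247172}\right)} = \frac{393245}{\frac{467040}{61793}} = 393245 \cdot \frac{61793}{467040} = \frac{4859957657}{93408}$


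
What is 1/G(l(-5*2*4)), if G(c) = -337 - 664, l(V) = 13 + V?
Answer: -1/1001 ≈ -0.00099900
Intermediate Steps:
G(c) = -1001
1/G(l(-5*2*4)) = 1/(-1001) = -1/1001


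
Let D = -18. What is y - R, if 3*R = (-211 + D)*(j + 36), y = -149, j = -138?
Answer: -7935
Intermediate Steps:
R = 7786 (R = ((-211 - 18)*(-138 + 36))/3 = (-229*(-102))/3 = (⅓)*23358 = 7786)
y - R = -149 - 1*7786 = -149 - 7786 = -7935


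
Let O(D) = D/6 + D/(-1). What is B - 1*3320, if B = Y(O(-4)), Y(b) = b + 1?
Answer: -9947/3 ≈ -3315.7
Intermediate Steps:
O(D) = -5*D/6 (O(D) = D*(1/6) + D*(-1) = D/6 - D = -5*D/6)
Y(b) = 1 + b
B = 13/3 (B = 1 - 5/6*(-4) = 1 + 10/3 = 13/3 ≈ 4.3333)
B - 1*3320 = 13/3 - 1*3320 = 13/3 - 3320 = -9947/3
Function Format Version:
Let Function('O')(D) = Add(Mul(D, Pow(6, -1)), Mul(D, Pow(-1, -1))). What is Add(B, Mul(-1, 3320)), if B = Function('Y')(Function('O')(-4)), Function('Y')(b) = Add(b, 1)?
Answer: Rational(-9947, 3) ≈ -3315.7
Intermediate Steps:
Function('O')(D) = Mul(Rational(-5, 6), D) (Function('O')(D) = Add(Mul(D, Rational(1, 6)), Mul(D, -1)) = Add(Mul(Rational(1, 6), D), Mul(-1, D)) = Mul(Rational(-5, 6), D))
Function('Y')(b) = Add(1, b)
B = Rational(13, 3) (B = Add(1, Mul(Rational(-5, 6), -4)) = Add(1, Rational(10, 3)) = Rational(13, 3) ≈ 4.3333)
Add(B, Mul(-1, 3320)) = Add(Rational(13, 3), Mul(-1, 3320)) = Add(Rational(13, 3), -3320) = Rational(-9947, 3)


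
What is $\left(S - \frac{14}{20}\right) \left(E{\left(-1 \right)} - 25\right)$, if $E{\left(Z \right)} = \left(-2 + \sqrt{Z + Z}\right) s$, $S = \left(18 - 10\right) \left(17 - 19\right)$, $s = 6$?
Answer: $\frac{6179}{10} - \frac{501 i \sqrt{2}}{5} \approx 617.9 - 141.7 i$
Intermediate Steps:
$S = -16$ ($S = 8 \left(-2\right) = -16$)
$E{\left(Z \right)} = -12 + 6 \sqrt{2} \sqrt{Z}$ ($E{\left(Z \right)} = \left(-2 + \sqrt{Z + Z}\right) 6 = \left(-2 + \sqrt{2 Z}\right) 6 = \left(-2 + \sqrt{2} \sqrt{Z}\right) 6 = -12 + 6 \sqrt{2} \sqrt{Z}$)
$\left(S - \frac{14}{20}\right) \left(E{\left(-1 \right)} - 25\right) = \left(-16 - \frac{14}{20}\right) \left(\left(-12 + 6 \sqrt{2} \sqrt{-1}\right) - 25\right) = \left(-16 - \frac{7}{10}\right) \left(\left(-12 + 6 \sqrt{2} i\right) - 25\right) = \left(-16 - \frac{7}{10}\right) \left(\left(-12 + 6 i \sqrt{2}\right) - 25\right) = - \frac{167 \left(-37 + 6 i \sqrt{2}\right)}{10} = \frac{6179}{10} - \frac{501 i \sqrt{2}}{5}$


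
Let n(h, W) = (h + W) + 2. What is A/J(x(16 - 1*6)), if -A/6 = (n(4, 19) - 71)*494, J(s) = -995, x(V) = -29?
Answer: -136344/995 ≈ -137.03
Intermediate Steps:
n(h, W) = 2 + W + h (n(h, W) = (W + h) + 2 = 2 + W + h)
A = 136344 (A = -6*((2 + 19 + 4) - 71)*494 = -6*(25 - 71)*494 = -(-276)*494 = -6*(-22724) = 136344)
A/J(x(16 - 1*6)) = 136344/(-995) = 136344*(-1/995) = -136344/995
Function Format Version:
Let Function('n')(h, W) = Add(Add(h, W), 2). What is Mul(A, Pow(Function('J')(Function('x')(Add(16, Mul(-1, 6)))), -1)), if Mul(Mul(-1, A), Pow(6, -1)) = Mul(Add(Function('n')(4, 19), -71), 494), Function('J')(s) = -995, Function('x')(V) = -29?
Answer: Rational(-136344, 995) ≈ -137.03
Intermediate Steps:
Function('n')(h, W) = Add(2, W, h) (Function('n')(h, W) = Add(Add(W, h), 2) = Add(2, W, h))
A = 136344 (A = Mul(-6, Mul(Add(Add(2, 19, 4), -71), 494)) = Mul(-6, Mul(Add(25, -71), 494)) = Mul(-6, Mul(-46, 494)) = Mul(-6, -22724) = 136344)
Mul(A, Pow(Function('J')(Function('x')(Add(16, Mul(-1, 6)))), -1)) = Mul(136344, Pow(-995, -1)) = Mul(136344, Rational(-1, 995)) = Rational(-136344, 995)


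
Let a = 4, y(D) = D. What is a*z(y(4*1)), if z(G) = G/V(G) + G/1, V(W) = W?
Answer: 20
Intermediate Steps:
z(G) = 1 + G (z(G) = G/G + G/1 = 1 + G*1 = 1 + G)
a*z(y(4*1)) = 4*(1 + 4*1) = 4*(1 + 4) = 4*5 = 20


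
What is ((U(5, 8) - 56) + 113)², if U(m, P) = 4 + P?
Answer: 4761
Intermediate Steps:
((U(5, 8) - 56) + 113)² = (((4 + 8) - 56) + 113)² = ((12 - 56) + 113)² = (-44 + 113)² = 69² = 4761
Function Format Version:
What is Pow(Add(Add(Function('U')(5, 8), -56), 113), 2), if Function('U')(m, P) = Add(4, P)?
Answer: 4761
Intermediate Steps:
Pow(Add(Add(Function('U')(5, 8), -56), 113), 2) = Pow(Add(Add(Add(4, 8), -56), 113), 2) = Pow(Add(Add(12, -56), 113), 2) = Pow(Add(-44, 113), 2) = Pow(69, 2) = 4761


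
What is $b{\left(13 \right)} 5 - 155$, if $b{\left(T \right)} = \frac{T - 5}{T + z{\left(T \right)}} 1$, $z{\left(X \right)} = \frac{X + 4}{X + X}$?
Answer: $- \frac{10797}{71} \approx -152.07$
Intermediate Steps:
$z{\left(X \right)} = \frac{4 + X}{2 X}$
$b{\left(T \right)} = \frac{-5 + T}{T + \frac{4 + T}{2 T}}$ ($b{\left(T \right)} = \frac{T - 5}{T + \frac{4 + T}{2 T}} 1 = \frac{-5 + T}{T + \frac{4 + T}{2 T}} 1 = \frac{-5 + T}{T + \frac{4 + T}{2 T}}$)
$b{\left(13 \right)} 5 - 155 = 2 \cdot 13 \frac{1}{4 + 13 + 2 \cdot 13^{2}} \left(-5 + 13\right) 5 - 155 = 2 \cdot 13 \frac{1}{4 + 13 + 2 \cdot 169} \cdot 8 \cdot 5 - 155 = 2 \cdot 13 \frac{1}{4 + 13 + 338} \cdot 8 \cdot 5 - 155 = 2 \cdot 13 \cdot \frac{1}{355} \cdot 8 \cdot 5 - 155 = \frac{208}{355} \cdot 5 - 155 = \frac{208}{71} - 155 = - \frac{10797}{71}$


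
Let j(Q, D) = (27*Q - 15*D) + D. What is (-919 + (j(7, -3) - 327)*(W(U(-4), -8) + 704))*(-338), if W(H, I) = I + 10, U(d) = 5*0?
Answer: 23218910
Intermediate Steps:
j(Q, D) = -14*D + 27*Q (j(Q, D) = (-15*D + 27*Q) + D = -14*D + 27*Q)
U(d) = 0
W(H, I) = 10 + I
(-919 + (j(7, -3) - 327)*(W(U(-4), -8) + 704))*(-338) = (-919 + ((-14*(-3) + 27*7) - 327)*((10 - 8) + 704))*(-338) = (-919 + ((42 + 189) - 327)*(2 + 704))*(-338) = (-919 + (231 - 327)*706)*(-338) = (-919 - 96*706)*(-338) = (-919 - 67776)*(-338) = -68695*(-338) = 23218910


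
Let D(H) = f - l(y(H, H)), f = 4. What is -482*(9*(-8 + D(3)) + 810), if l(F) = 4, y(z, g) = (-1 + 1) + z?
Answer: -355716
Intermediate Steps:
y(z, g) = z (y(z, g) = 0 + z = z)
D(H) = 0 (D(H) = 4 - 1*4 = 4 - 4 = 0)
-482*(9*(-8 + D(3)) + 810) = -482*(9*(-8 + 0) + 810) = -482*(9*(-8) + 810) = -482*(-72 + 810) = -482*738 = -355716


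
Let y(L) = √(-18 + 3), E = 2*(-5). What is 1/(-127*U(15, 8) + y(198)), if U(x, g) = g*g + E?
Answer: -2286/15677393 - I*√15/47032179 ≈ -0.00014582 - 8.2347e-8*I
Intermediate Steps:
E = -10
y(L) = I*√15 (y(L) = √(-15) = I*√15)
U(x, g) = -10 + g² (U(x, g) = g*g - 10 = g² - 10 = -10 + g²)
1/(-127*U(15, 8) + y(198)) = 1/(-127*(-10 + 8²) + I*√15) = 1/(-127*(-10 + 64) + I*√15) = 1/(-127*54 + I*√15) = 1/(-6858 + I*√15)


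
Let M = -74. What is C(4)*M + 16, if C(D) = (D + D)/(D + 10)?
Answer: -184/7 ≈ -26.286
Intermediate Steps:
C(D) = 2*D/(10 + D) (C(D) = (2*D)/(10 + D) = 2*D/(10 + D))
C(4)*M + 16 = (2*4/(10 + 4))*(-74) + 16 = (2*4/14)*(-74) + 16 = (2*4*(1/14))*(-74) + 16 = (4/7)*(-74) + 16 = -296/7 + 16 = -184/7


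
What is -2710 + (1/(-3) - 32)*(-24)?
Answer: -1934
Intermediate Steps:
-2710 + (1/(-3) - 32)*(-24) = -2710 + (-⅓ - 32)*(-24) = -2710 - 97/3*(-24) = -2710 + 776 = -1934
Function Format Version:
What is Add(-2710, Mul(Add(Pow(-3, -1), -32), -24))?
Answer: -1934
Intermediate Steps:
Add(-2710, Mul(Add(Pow(-3, -1), -32), -24)) = Add(-2710, Mul(Add(Rational(-1, 3), -32), -24)) = Add(-2710, Mul(Rational(-97, 3), -24)) = Add(-2710, 776) = -1934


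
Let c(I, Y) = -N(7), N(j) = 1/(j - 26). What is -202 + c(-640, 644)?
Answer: -3837/19 ≈ -201.95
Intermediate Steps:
N(j) = 1/(-26 + j)
c(I, Y) = 1/19 (c(I, Y) = -1/(-26 + 7) = -1/(-19) = -1*(-1/19) = 1/19)
-202 + c(-640, 644) = -202 + 1/19 = -3837/19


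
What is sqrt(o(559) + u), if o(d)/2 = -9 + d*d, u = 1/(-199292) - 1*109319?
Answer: sqrt(5119808366012677)/99646 ≈ 718.07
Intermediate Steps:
u = -21786402149/199292 (u = -1/199292 - 109319 = -21786402149/199292 ≈ -1.0932e+5)
o(d) = -18 + 2*d**2 (o(d) = 2*(-9 + d*d) = 2*(-9 + d**2) = -18 + 2*d**2)
sqrt(o(559) + u) = sqrt((-18 + 2*559**2) - 21786402149/199292) = sqrt((-18 + 2*312481) - 21786402149/199292) = sqrt((-18 + 624962) - 21786402149/199292) = sqrt(624944 - 21786402149/199292) = sqrt(102759937499/199292) = sqrt(5119808366012677)/99646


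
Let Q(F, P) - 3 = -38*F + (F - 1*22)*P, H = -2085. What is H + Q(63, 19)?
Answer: -3697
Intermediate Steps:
Q(F, P) = 3 - 38*F + P*(-22 + F) (Q(F, P) = 3 + (-38*F + (F - 1*22)*P) = 3 + (-38*F + (F - 22)*P) = 3 + (-38*F + (-22 + F)*P) = 3 + (-38*F + P*(-22 + F)) = 3 - 38*F + P*(-22 + F))
H + Q(63, 19) = -2085 + (3 - 38*63 - 22*19 + 63*19) = -2085 + (3 - 2394 - 418 + 1197) = -2085 - 1612 = -3697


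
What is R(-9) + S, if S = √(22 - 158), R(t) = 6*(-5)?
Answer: -30 + 2*I*√34 ≈ -30.0 + 11.662*I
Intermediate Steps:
R(t) = -30
S = 2*I*√34 (S = √(-136) = 2*I*√34 ≈ 11.662*I)
R(-9) + S = -30 + 2*I*√34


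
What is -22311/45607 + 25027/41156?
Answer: 223174873/1877001692 ≈ 0.11890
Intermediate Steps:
-22311/45607 + 25027/41156 = 223174873/1877001692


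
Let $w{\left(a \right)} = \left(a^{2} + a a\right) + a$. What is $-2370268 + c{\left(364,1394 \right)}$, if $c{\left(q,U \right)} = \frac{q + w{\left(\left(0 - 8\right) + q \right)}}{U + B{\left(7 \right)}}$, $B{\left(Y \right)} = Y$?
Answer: $- \frac{3320491276}{1401} \approx -2.3701 \cdot 10^{6}$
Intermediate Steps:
$w{\left(a \right)} = a + 2 a^{2}$ ($w{\left(a \right)} = \left(a^{2} + a^{2}\right) + a = 2 a^{2} + a = a + 2 a^{2}$)
$c{\left(q,U \right)} = \frac{q + \left(-15 + 2 q\right) \left(-8 + q\right)}{7 + U}$ ($c{\left(q,U \right)} = \frac{q + \left(\left(0 - 8\right) + q\right) \left(1 + 2 \left(\left(0 - 8\right) + q\right)\right)}{U + 7} = \frac{q + \left(-8 + q\right) \left(1 + 2 \left(-8 + q\right)\right)}{7 + U} = \frac{q + \left(-8 + q\right) \left(1 + \left(-16 + 2 q\right)\right)}{7 + U} = \frac{q + \left(-8 + q\right) \left(-15 + 2 q\right)}{7 + U} = \frac{q + \left(-15 + 2 q\right) \left(-8 + q\right)}{7 + U}$)
$-2370268 + c{\left(364,1394 \right)} = -2370268 + \frac{364 + \left(-15 + 2 \cdot 364\right) \left(-8 + 364\right)}{7 + 1394} = -2370268 + \frac{364 + \left(-15 + 728\right) 356}{1401} = -2370268 + \frac{364 + 713 \cdot 356}{1401} = -2370268 + \frac{364 + 253828}{1401} = -2370268 + \frac{1}{1401} \cdot 254192 = -2370268 + \frac{254192}{1401} = - \frac{3320491276}{1401}$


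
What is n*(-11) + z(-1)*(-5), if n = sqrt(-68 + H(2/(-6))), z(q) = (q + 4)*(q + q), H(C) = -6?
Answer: 30 - 11*I*sqrt(74) ≈ 30.0 - 94.626*I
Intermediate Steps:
z(q) = 2*q*(4 + q) (z(q) = (4 + q)*(2*q) = 2*q*(4 + q))
n = I*sqrt(74) (n = sqrt(-68 - 6) = sqrt(-74) = I*sqrt(74) ≈ 8.6023*I)
n*(-11) + z(-1)*(-5) = (I*sqrt(74))*(-11) + (2*(-1)*(4 - 1))*(-5) = -11*I*sqrt(74) + (2*(-1)*3)*(-5) = -11*I*sqrt(74) - 6*(-5) = -11*I*sqrt(74) + 30 = 30 - 11*I*sqrt(74)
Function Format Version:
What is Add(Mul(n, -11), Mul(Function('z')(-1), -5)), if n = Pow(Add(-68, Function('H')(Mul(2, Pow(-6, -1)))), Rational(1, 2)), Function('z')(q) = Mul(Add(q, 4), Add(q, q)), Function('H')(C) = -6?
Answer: Add(30, Mul(-11, I, Pow(74, Rational(1, 2)))) ≈ Add(30.000, Mul(-94.626, I))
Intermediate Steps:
Function('z')(q) = Mul(2, q, Add(4, q)) (Function('z')(q) = Mul(Add(4, q), Mul(2, q)) = Mul(2, q, Add(4, q)))
n = Mul(I, Pow(74, Rational(1, 2))) (n = Pow(Add(-68, -6), Rational(1, 2)) = Pow(-74, Rational(1, 2)) = Mul(I, Pow(74, Rational(1, 2))) ≈ Mul(8.6023, I))
Add(Mul(n, -11), Mul(Function('z')(-1), -5)) = Add(Mul(Mul(I, Pow(74, Rational(1, 2))), -11), Mul(Mul(2, -1, Add(4, -1)), -5)) = Add(Mul(-11, I, Pow(74, Rational(1, 2))), Mul(Mul(2, -1, 3), -5)) = Add(Mul(-11, I, Pow(74, Rational(1, 2))), Mul(-6, -5)) = Add(Mul(-11, I, Pow(74, Rational(1, 2))), 30) = Add(30, Mul(-11, I, Pow(74, Rational(1, 2))))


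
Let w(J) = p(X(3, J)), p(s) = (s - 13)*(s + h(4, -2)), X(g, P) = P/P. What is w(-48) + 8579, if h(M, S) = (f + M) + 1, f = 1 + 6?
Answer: 8423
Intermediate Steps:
f = 7
X(g, P) = 1
h(M, S) = 8 + M (h(M, S) = (7 + M) + 1 = 8 + M)
p(s) = (-13 + s)*(12 + s) (p(s) = (s - 13)*(s + (8 + 4)) = (-13 + s)*(s + 12) = (-13 + s)*(12 + s))
w(J) = -156 (w(J) = -156 + 1² - 1*1 = -156 + 1 - 1 = -156)
w(-48) + 8579 = -156 + 8579 = 8423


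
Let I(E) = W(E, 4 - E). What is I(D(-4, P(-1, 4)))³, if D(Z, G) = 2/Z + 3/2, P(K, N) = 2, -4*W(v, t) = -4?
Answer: 1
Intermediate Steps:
W(v, t) = 1 (W(v, t) = -¼*(-4) = 1)
D(Z, G) = 3/2 + 2/Z (D(Z, G) = 2/Z + 3*(½) = 2/Z + 3/2 = 3/2 + 2/Z)
I(E) = 1
I(D(-4, P(-1, 4)))³ = 1³ = 1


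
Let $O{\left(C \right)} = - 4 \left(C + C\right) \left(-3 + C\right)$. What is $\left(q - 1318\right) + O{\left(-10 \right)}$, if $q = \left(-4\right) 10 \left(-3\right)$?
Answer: $-2238$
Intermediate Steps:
$O{\left(C \right)} = - 8 C \left(-3 + C\right)$ ($O{\left(C \right)} = - 4 \cdot 2 C \left(-3 + C\right) = - 8 C \left(-3 + C\right)$)
$q = 120$ ($q = \left(-40\right) \left(-3\right) = 120$)
$\left(q - 1318\right) + O{\left(-10 \right)} = \left(120 - 1318\right) + 8 \left(-10\right) \left(3 - -10\right) = -1198 + 8 \left(-10\right) \left(3 + 10\right) = -1198 + 8 \left(-10\right) 13 = -1198 - 1040 = -2238$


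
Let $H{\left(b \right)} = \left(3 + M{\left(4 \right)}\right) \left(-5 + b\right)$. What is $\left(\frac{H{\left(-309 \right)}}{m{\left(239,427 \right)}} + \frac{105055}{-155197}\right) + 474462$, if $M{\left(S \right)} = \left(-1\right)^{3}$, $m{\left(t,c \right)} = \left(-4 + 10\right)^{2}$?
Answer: $\frac{662690399702}{1396773} \approx 4.7444 \cdot 10^{5}$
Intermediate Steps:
$m{\left(t,c \right)} = 36$ ($m{\left(t,c \right)} = 6^{2} = 36$)
$M{\left(S \right)} = -1$
$H{\left(b \right)} = -10 + 2 b$ ($H{\left(b \right)} = \left(3 - 1\right) \left(-5 + b\right) = 2 \left(-5 + b\right) = -10 + 2 b$)
$\left(\frac{H{\left(-309 \right)}}{m{\left(239,427 \right)}} + \frac{105055}{-155197}\right) + 474462 = \left(\frac{-10 + 2 \left(-309\right)}{36} + \frac{105055}{-155197}\right) + 474462 = \left(\left(-10 - 618\right) \frac{1}{36} + 105055 \left(- \frac{1}{155197}\right)\right) + 474462 = \left(\left(-628\right) \frac{1}{36} - \frac{105055}{155197}\right) + 474462 = \left(- \frac{157}{9} - \frac{105055}{155197}\right) + 474462 = - \frac{25311424}{1396773} + 474462 = \frac{662690399702}{1396773}$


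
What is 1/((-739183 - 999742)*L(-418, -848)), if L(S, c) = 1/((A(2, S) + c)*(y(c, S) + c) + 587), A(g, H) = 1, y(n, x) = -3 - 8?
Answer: -145632/347785 ≈ -0.41874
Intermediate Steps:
y(n, x) = -11
L(S, c) = 1/(587 + (1 + c)*(-11 + c)) (L(S, c) = 1/((1 + c)*(-11 + c) + 587) = 1/(587 + (1 + c)*(-11 + c)))
1/((-739183 - 999742)*L(-418, -848)) = 1/((-739183 - 999742)*(1/(576 + (-848)² - 10*(-848)))) = 1/((-1738925)*(1/(576 + 719104 + 8480))) = -1/(1738925*(1/728160)) = -1/(1738925*1/728160) = -1/1738925*728160 = -145632/347785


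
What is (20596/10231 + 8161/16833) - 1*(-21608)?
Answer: 3721725871843/172218423 ≈ 21611.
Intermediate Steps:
(20596/10231 + 8161/16833) - 1*(-21608) = (20596*(1/10231) + 8161*(1/16833)) + 21608 = (20596/10231 + 8161/16833) + 21608 = 430187659/172218423 + 21608 = 3721725871843/172218423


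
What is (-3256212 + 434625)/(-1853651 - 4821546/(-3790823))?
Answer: 10696136896101/7026858023227 ≈ 1.5222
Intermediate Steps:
(-3256212 + 434625)/(-1853651 - 4821546/(-3790823)) = -2821587/(-1853651 - 4821546*(-1/3790823)) = -2821587/(-1853651 + 4821546/3790823) = -2821587/(-7026858023227/3790823) = -2821587*(-3790823/7026858023227) = 10696136896101/7026858023227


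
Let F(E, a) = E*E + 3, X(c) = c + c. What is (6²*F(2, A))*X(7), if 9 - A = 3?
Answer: 3528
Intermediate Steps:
A = 6 (A = 9 - 1*3 = 9 - 3 = 6)
X(c) = 2*c
F(E, a) = 3 + E² (F(E, a) = E² + 3 = 3 + E²)
(6²*F(2, A))*X(7) = (6²*(3 + 2²))*(2*7) = (36*(3 + 4))*14 = (36*7)*14 = 252*14 = 3528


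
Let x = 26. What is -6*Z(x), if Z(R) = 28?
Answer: -168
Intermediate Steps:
-6*Z(x) = -6*28 = -168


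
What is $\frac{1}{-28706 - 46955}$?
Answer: $- \frac{1}{75661} \approx -1.3217 \cdot 10^{-5}$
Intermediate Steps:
$\frac{1}{-28706 - 46955} = \frac{1}{-75661} = - \frac{1}{75661}$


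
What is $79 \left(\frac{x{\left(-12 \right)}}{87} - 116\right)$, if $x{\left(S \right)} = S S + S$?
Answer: $- \frac{262280}{29} \approx -9044.1$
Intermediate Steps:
$x{\left(S \right)} = S + S^{2}$ ($x{\left(S \right)} = S^{2} + S = S + S^{2}$)
$79 \left(\frac{x{\left(-12 \right)}}{87} - 116\right) = 79 \left(\frac{\left(-12\right) \left(1 - 12\right)}{87} - 116\right) = 79 \left(\left(-12\right) \left(-11\right) \frac{1}{87} - 116\right) = 79 \left(132 \cdot \frac{1}{87} - 116\right) = 79 \left(\frac{44}{29} - 116\right) = 79 \left(- \frac{3320}{29}\right) = - \frac{262280}{29}$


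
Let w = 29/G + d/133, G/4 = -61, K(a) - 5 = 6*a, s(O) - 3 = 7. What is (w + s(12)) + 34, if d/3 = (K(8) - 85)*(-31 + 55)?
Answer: 861855/32452 ≈ 26.558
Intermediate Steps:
s(O) = 10 (s(O) = 3 + 7 = 10)
K(a) = 5 + 6*a
G = -244 (G = 4*(-61) = -244)
d = -2304 (d = 3*(((5 + 6*8) - 85)*(-31 + 55)) = 3*(((5 + 48) - 85)*24) = 3*((53 - 85)*24) = 3*(-32*24) = 3*(-768) = -2304)
w = -566033/32452 (w = 29/(-244) - 2304/133 = 29*(-1/244) - 2304*1/133 = -29/244 - 2304/133 = -566033/32452 ≈ -17.442)
(w + s(12)) + 34 = (-566033/32452 + 10) + 34 = -241513/32452 + 34 = 861855/32452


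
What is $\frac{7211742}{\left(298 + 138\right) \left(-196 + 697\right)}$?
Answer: $\frac{1201957}{36406} \approx 33.015$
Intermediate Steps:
$\frac{7211742}{\left(298 + 138\right) \left(-196 + 697\right)} = \frac{7211742}{436 \cdot 501} = \frac{7211742}{218436} = 7211742 \cdot \frac{1}{218436} = \frac{1201957}{36406}$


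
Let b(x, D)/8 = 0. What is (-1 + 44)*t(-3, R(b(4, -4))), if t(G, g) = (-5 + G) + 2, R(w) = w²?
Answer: -258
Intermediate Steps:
b(x, D) = 0 (b(x, D) = 8*0 = 0)
t(G, g) = -3 + G
(-1 + 44)*t(-3, R(b(4, -4))) = (-1 + 44)*(-3 - 3) = 43*(-6) = -258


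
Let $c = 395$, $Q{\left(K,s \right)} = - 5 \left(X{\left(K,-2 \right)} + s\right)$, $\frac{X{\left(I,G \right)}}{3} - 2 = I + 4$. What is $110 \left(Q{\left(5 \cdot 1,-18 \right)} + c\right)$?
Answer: $35200$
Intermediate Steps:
$X{\left(I,G \right)} = 18 + 3 I$ ($X{\left(I,G \right)} = 6 + 3 \left(I + 4\right) = 6 + 3 \left(4 + I\right) = 6 + \left(12 + 3 I\right) = 18 + 3 I$)
$Q{\left(K,s \right)} = -90 - 15 K - 5 s$ ($Q{\left(K,s \right)} = - 5 \left(\left(18 + 3 K\right) + s\right) = - 5 \left(18 + s + 3 K\right) = -90 - 15 K - 5 s$)
$110 \left(Q{\left(5 \cdot 1,-18 \right)} + c\right) = 110 \left(\left(-90 - 15 \cdot 5 \cdot 1 - -90\right) + 395\right) = 110 \left(\left(-90 - 75 + 90\right) + 395\right) = 110 \left(-75 + 395\right) = 110 \cdot 320 = 35200$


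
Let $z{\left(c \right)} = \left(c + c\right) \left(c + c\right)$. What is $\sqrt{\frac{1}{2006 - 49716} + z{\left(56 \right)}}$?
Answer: $\frac{\sqrt{28553205942690}}{47710} \approx 112.0$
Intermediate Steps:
$z{\left(c \right)} = 4 c^{2}$ ($z{\left(c \right)} = 2 c 2 c = 4 c^{2}$)
$\sqrt{\frac{1}{2006 - 49716} + z{\left(56 \right)}} = \sqrt{\frac{1}{2006 - 49716} + 4 \cdot 56^{2}} = \sqrt{\frac{1}{-47710} + 4 \cdot 3136} = \sqrt{- \frac{1}{47710} + 12544} = \sqrt{\frac{598474239}{47710}} = \frac{\sqrt{28553205942690}}{47710}$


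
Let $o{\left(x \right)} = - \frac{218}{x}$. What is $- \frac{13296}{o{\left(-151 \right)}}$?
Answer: $- \frac{1003848}{109} \approx -9209.6$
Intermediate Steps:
$- \frac{13296}{o{\left(-151 \right)}} = - \frac{13296}{\left(-218\right) \frac{1}{-151}} = - \frac{13296}{\left(-218\right) \left(- \frac{1}{151}\right)} = - \frac{13296}{\frac{218}{151}} = \left(-13296\right) \frac{151}{218} = - \frac{1003848}{109}$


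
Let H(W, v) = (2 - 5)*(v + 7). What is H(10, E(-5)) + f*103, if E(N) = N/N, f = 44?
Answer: 4508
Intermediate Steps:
E(N) = 1
H(W, v) = -21 - 3*v (H(W, v) = -3*(7 + v) = -21 - 3*v)
H(10, E(-5)) + f*103 = (-21 - 3*1) + 44*103 = (-21 - 3) + 4532 = -24 + 4532 = 4508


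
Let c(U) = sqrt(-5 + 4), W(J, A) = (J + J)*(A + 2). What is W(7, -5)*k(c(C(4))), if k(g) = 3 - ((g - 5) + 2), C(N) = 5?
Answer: -252 + 42*I ≈ -252.0 + 42.0*I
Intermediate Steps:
W(J, A) = 2*J*(2 + A) (W(J, A) = (2*J)*(2 + A) = 2*J*(2 + A))
c(U) = I (c(U) = sqrt(-1) = I)
k(g) = 6 - g (k(g) = 3 - ((-5 + g) + 2) = 3 - (-3 + g) = 3 + (3 - g) = 6 - g)
W(7, -5)*k(c(C(4))) = (2*7*(2 - 5))*(6 - I) = (2*7*(-3))*(6 - I) = -42*(6 - I) = -252 + 42*I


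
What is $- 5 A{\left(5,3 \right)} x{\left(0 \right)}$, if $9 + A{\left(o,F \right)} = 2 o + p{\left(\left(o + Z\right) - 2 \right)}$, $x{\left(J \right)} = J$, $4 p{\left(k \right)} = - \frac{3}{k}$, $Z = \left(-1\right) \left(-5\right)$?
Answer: $0$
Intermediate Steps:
$Z = 5$
$p{\left(k \right)} = - \frac{3}{4 k}$ ($p{\left(k \right)} = \frac{\left(-3\right) \frac{1}{k}}{4} = - \frac{3}{4 k}$)
$A{\left(o,F \right)} = -9 + 2 o - \frac{3}{4 \left(3 + o\right)}$ ($A{\left(o,F \right)} = -9 + \left(2 o - \frac{3}{4 \left(\left(o + 5\right) - 2\right)}\right) = -9 + \left(2 o - \frac{3}{4 \left(\left(5 + o\right) - 2\right)}\right) = -9 + \left(2 o - \frac{3}{4 \left(3 + o\right)}\right) = -9 + 2 o - \frac{3}{4 \left(3 + o\right)}$)
$- 5 A{\left(5,3 \right)} x{\left(0 \right)} = - 5 \frac{-111 - 60 + 8 \cdot 5^{2}}{4 \left(3 + 5\right)} 0 = - 5 \frac{-111 - 60 + 8 \cdot 25}{4 \cdot 8} \cdot 0 = - 5 \cdot \frac{1}{4} \cdot \frac{1}{8} \left(-111 - 60 + 200\right) 0 = - 5 \cdot \frac{1}{4} \cdot \frac{1}{8} \cdot 29 \cdot 0 = \left(-5\right) \frac{29}{32} \cdot 0 = \left(- \frac{145}{32}\right) 0 = 0$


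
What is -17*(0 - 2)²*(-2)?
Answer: 136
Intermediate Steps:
-17*(0 - 2)²*(-2) = -17*(-2)²*(-2) = -17*4*(-2) = -68*(-2) = 136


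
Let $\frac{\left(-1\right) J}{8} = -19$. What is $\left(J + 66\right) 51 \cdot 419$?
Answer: $4658442$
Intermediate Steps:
$J = 152$ ($J = \left(-8\right) \left(-19\right) = 152$)
$\left(J + 66\right) 51 \cdot 419 = \left(152 + 66\right) 51 \cdot 419 = 218 \cdot 51 \cdot 419 = 11118 \cdot 419 = 4658442$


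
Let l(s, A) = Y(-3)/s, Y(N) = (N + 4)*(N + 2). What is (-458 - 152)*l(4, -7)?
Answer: 305/2 ≈ 152.50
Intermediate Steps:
Y(N) = (2 + N)*(4 + N) (Y(N) = (4 + N)*(2 + N) = (2 + N)*(4 + N))
l(s, A) = -1/s (l(s, A) = (8 + (-3)² + 6*(-3))/s = (8 + 9 - 18)/s = -1/s)
(-458 - 152)*l(4, -7) = (-458 - 152)*(-1/4) = -(-610)/4 = -610*(-¼) = 305/2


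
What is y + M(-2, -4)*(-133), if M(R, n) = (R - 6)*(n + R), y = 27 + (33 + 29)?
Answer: -6295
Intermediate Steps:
y = 89 (y = 27 + 62 = 89)
M(R, n) = (-6 + R)*(R + n)
y + M(-2, -4)*(-133) = 89 + ((-2)² - 6*(-2) - 6*(-4) - 2*(-4))*(-133) = 89 + (4 + 12 + 24 + 8)*(-133) = 89 + 48*(-133) = 89 - 6384 = -6295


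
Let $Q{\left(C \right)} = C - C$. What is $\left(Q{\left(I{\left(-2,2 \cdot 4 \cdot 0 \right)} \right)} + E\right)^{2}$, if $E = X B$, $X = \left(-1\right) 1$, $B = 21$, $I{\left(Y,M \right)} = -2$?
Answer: $441$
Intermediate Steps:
$Q{\left(C \right)} = 0$
$X = -1$
$E = -21$ ($E = \left(-1\right) 21 = -21$)
$\left(Q{\left(I{\left(-2,2 \cdot 4 \cdot 0 \right)} \right)} + E\right)^{2} = \left(0 - 21\right)^{2} = \left(-21\right)^{2} = 441$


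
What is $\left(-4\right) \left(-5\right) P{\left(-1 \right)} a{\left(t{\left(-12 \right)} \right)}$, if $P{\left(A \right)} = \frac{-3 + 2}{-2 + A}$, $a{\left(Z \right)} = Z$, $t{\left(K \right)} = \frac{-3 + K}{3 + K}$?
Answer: $\frac{100}{9} \approx 11.111$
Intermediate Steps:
$t{\left(K \right)} = \frac{-3 + K}{3 + K}$
$P{\left(A \right)} = - \frac{1}{-2 + A}$
$\left(-4\right) \left(-5\right) P{\left(-1 \right)} a{\left(t{\left(-12 \right)} \right)} = \left(-4\right) \left(-5\right) \left(- \frac{1}{-2 - 1}\right) \frac{-3 - 12}{3 - 12} = 20 \left(- \frac{1}{-3}\right) \frac{1}{-9} \left(-15\right) = 20 \left(\left(-1\right) \left(- \frac{1}{3}\right)\right) \left(\left(- \frac{1}{9}\right) \left(-15\right)\right) = 20 \cdot \frac{1}{3} \cdot \frac{5}{3} = \frac{20}{3} \cdot \frac{5}{3} = \frac{100}{9}$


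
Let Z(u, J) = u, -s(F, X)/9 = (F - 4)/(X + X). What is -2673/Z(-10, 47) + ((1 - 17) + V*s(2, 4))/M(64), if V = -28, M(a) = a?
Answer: 85141/320 ≈ 266.07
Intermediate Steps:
s(F, X) = -9*(-4 + F)/(2*X) (s(F, X) = -9*(F - 4)/(X + X) = -9*(-4 + F)/(2*X))
-2673/Z(-10, 47) + ((1 - 17) + V*s(2, 4))/M(64) = -2673/(-10) + ((1 - 17) - 126*(4 - 1*2)/4)/64 = -2673*(-⅒) + (-16 - 126*(4 - 2)/4)*(1/64) = 2673/10 + (-16 - 126*2/4)*(1/64) = 2673/10 + (-16 - 28*9/4)*(1/64) = 2673/10 + (-16 - 63)*(1/64) = 2673/10 - 79*1/64 = 2673/10 - 79/64 = 85141/320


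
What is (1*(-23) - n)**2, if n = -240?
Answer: 47089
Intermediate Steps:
(1*(-23) - n)**2 = (1*(-23) - 1*(-240))**2 = (-23 + 240)**2 = 217**2 = 47089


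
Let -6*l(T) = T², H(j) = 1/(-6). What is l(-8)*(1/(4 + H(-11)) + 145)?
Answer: -106912/69 ≈ -1549.4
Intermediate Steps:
H(j) = -⅙
l(T) = -T²/6
l(-8)*(1/(4 + H(-11)) + 145) = (-⅙*(-8)²)*(1/(4 - ⅙) + 145) = (-⅙*64)*(1/(23/6) + 145) = -32*(6/23 + 145)/3 = -32/3*3341/23 = -106912/69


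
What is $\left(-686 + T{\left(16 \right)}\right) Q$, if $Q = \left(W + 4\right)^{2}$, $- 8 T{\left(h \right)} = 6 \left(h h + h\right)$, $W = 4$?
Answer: $-56960$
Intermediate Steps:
$T{\left(h \right)} = - \frac{3 h}{4} - \frac{3 h^{2}}{4}$ ($T{\left(h \right)} = - \frac{6 \left(h h + h\right)}{8} = - \frac{6 \left(h^{2} + h\right)}{8} = - \frac{6 \left(h + h^{2}\right)}{8} = - \frac{6 h + 6 h^{2}}{8} = - \frac{3 h}{4} - \frac{3 h^{2}}{4}$)
$Q = 64$ ($Q = \left(4 + 4\right)^{2} = 8^{2} = 64$)
$\left(-686 + T{\left(16 \right)}\right) Q = \left(-686 - 12 \left(1 + 16\right)\right) 64 = \left(-686 - 12 \cdot 17\right) 64 = \left(-686 - 204\right) 64 = \left(-890\right) 64 = -56960$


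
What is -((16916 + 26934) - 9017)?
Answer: -34833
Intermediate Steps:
-((16916 + 26934) - 9017) = -(43850 - 9017) = -1*34833 = -34833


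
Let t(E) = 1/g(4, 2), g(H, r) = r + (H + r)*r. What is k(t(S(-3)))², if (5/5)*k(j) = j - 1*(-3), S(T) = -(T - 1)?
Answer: 1849/196 ≈ 9.4337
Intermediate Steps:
g(H, r) = r + r*(H + r)
S(T) = 1 - T (S(T) = -(-1 + T) = 1 - T)
t(E) = 1/14 (t(E) = 1/(2*(1 + 4 + 2)) = 1/(2*7) = 1/14)
k(j) = 3 + j (k(j) = j - 1*(-3) = j + 3 = 3 + j)
k(t(S(-3)))² = (3 + 1/14)² = (43/14)² = 1849/196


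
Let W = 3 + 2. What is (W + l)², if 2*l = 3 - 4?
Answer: 81/4 ≈ 20.250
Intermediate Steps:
l = -½ (l = (3 - 4)/2 = (½)*(-1) = -½ ≈ -0.50000)
W = 5
(W + l)² = (5 - ½)² = (9/2)² = 81/4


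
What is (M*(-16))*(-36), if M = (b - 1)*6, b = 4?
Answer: 10368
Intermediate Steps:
M = 18 (M = (4 - 1)*6 = 3*6 = 18)
(M*(-16))*(-36) = (18*(-16))*(-36) = -288*(-36) = 10368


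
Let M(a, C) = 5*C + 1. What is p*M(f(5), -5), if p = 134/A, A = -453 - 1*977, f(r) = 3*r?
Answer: 1608/715 ≈ 2.2490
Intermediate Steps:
A = -1430 (A = -453 - 977 = -1430)
M(a, C) = 1 + 5*C
p = -67/715 (p = 134/(-1430) = 134*(-1/1430) = -67/715 ≈ -0.093706)
p*M(f(5), -5) = -67*(1 + 5*(-5))/715 = -67*(1 - 25)/715 = -67/715*(-24) = 1608/715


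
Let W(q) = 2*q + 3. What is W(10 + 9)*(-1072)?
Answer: -43952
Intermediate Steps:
W(q) = 3 + 2*q
W(10 + 9)*(-1072) = (3 + 2*(10 + 9))*(-1072) = (3 + 2*19)*(-1072) = (3 + 38)*(-1072) = 41*(-1072) = -43952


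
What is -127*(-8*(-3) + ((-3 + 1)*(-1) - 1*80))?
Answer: 6858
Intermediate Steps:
-127*(-8*(-3) + ((-3 + 1)*(-1) - 1*80)) = -127*(24 + (-2*(-1) - 80)) = -127*(24 + (2 - 80)) = -127*(24 - 78) = -127*(-54) = 6858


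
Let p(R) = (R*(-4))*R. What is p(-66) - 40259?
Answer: -57683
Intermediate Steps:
p(R) = -4*R² (p(R) = (-4*R)*R = -4*R²)
p(-66) - 40259 = -4*(-66)² - 40259 = -4*4356 - 40259 = -17424 - 40259 = -57683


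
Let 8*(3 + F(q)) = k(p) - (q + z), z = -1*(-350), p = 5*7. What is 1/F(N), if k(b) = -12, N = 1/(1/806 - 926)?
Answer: -746355/36011528 ≈ -0.020725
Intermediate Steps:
N = -806/746355 (N = 1/(1/806 - 926) = 1/(-746355/806) = -806/746355 ≈ -0.0010799)
p = 35
z = 350
F(q) = -193/4 - q/8 (F(q) = -3 + (-12 - (q + 350))/8 = -3 + (-12 - (350 + q))/8 = -3 + (-12 + (-350 - q))/8 = -3 + (-362 - q)/8 = -3 + (-181/4 - q/8) = -193/4 - q/8)
1/F(N) = 1/(-193/4 - 1/8*(-806/746355)) = 1/(-193/4 + 403/2985420) = 1/(-36011528/746355) = -746355/36011528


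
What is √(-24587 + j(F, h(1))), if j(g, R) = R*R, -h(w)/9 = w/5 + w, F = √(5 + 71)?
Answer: I*√611759/5 ≈ 156.43*I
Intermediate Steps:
F = 2*√19 (F = √76 = 2*√19 ≈ 8.7178)
h(w) = -54*w/5 (h(w) = -9*(w/5 + w) = -54*w/5)
j(g, R) = R²
√(-24587 + j(F, h(1))) = √(-24587 + (-54/5*1)²) = √(-24587 + (-54/5)²) = √(-24587 + 2916/25) = √(-611759/25) = I*√611759/5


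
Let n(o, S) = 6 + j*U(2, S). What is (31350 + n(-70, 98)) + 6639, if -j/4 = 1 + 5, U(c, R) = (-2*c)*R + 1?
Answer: 47379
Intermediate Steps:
U(c, R) = 1 - 2*R*c (U(c, R) = -2*R*c + 1 = 1 - 2*R*c)
j = -24 (j = -4*(1 + 5) = -4*6 = -24)
n(o, S) = -18 + 96*S (n(o, S) = 6 - 24*(1 - 2*S*2) = 6 - 24*(1 - 4*S) = 6 + (-24 + 96*S) = -18 + 96*S)
(31350 + n(-70, 98)) + 6639 = (31350 + (-18 + 96*98)) + 6639 = (31350 + (-18 + 9408)) + 6639 = (31350 + 9390) + 6639 = 40740 + 6639 = 47379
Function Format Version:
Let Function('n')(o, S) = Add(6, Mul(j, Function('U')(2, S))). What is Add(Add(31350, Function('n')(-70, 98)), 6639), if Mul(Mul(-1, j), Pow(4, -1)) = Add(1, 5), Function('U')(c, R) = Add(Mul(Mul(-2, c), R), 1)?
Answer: 47379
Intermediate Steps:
Function('U')(c, R) = Add(1, Mul(-2, R, c)) (Function('U')(c, R) = Add(Mul(-2, R, c), 1) = Add(1, Mul(-2, R, c)))
j = -24 (j = Mul(-4, Add(1, 5)) = Mul(-4, 6) = -24)
Function('n')(o, S) = Add(-18, Mul(96, S)) (Function('n')(o, S) = Add(6, Mul(-24, Add(1, Mul(-2, S, 2)))) = Add(6, Mul(-24, Add(1, Mul(-4, S)))) = Add(6, Add(-24, Mul(96, S))) = Add(-18, Mul(96, S)))
Add(Add(31350, Function('n')(-70, 98)), 6639) = Add(Add(31350, Add(-18, Mul(96, 98))), 6639) = Add(Add(31350, Add(-18, 9408)), 6639) = Add(Add(31350, 9390), 6639) = Add(40740, 6639) = 47379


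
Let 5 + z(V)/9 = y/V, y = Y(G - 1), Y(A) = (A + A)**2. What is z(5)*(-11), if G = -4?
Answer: -1485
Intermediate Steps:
Y(A) = 4*A**2 (Y(A) = (2*A)**2 = 4*A**2)
y = 100 (y = 4*(-4 - 1)**2 = 4*(-5)**2 = 4*25 = 100)
z(V) = -45 + 900/V (z(V) = -45 + 9*(100/V) = -45 + 900/V)
z(5)*(-11) = (-45 + 900/5)*(-11) = (-45 + 900*(1/5))*(-11) = (-45 + 180)*(-11) = 135*(-11) = -1485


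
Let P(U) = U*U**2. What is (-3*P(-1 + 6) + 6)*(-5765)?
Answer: 2127285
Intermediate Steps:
P(U) = U**3
(-3*P(-1 + 6) + 6)*(-5765) = (-3*(-1 + 6)**3 + 6)*(-5765) = (-3*5**3 + 6)*(-5765) = (-3*125 + 6)*(-5765) = (-375 + 6)*(-5765) = -369*(-5765) = 2127285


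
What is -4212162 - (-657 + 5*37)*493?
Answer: -3979466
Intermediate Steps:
-4212162 - (-657 + 5*37)*493 = -4212162 - (-657 + 185)*493 = -4212162 - (-472)*493 = -4212162 - 1*(-232696) = -4212162 + 232696 = -3979466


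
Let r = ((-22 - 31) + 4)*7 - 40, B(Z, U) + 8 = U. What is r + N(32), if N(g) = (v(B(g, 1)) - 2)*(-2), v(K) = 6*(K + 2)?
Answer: -319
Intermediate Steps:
B(Z, U) = -8 + U
r = -383 (r = (-53 + 4)*7 - 40 = -49*7 - 40 = -343 - 40 = -383)
v(K) = 12 + 6*K (v(K) = 6*(2 + K) = 12 + 6*K)
N(g) = 64 (N(g) = ((12 + 6*(-8 + 1)) - 2)*(-2) = ((12 + 6*(-7)) - 2)*(-2) = ((12 - 42) - 2)*(-2) = (-30 - 2)*(-2) = -32*(-2) = 64)
r + N(32) = -383 + 64 = -319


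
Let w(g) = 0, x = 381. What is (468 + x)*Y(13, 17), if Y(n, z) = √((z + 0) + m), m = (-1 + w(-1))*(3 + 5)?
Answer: 2547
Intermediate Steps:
m = -8 (m = (-1 + 0)*(3 + 5) = -1*8 = -8)
Y(n, z) = √(-8 + z) (Y(n, z) = √((z + 0) - 8) = √(z - 8) = √(-8 + z))
(468 + x)*Y(13, 17) = (468 + 381)*√(-8 + 17) = 849*√9 = 849*3 = 2547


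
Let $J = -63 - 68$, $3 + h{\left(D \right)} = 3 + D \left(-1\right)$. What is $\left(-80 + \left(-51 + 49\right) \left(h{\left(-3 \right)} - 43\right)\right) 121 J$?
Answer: $0$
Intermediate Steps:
$h{\left(D \right)} = - D$ ($h{\left(D \right)} = -3 + \left(3 + D \left(-1\right)\right) = -3 - \left(-3 + D\right) = - D$)
$J = -131$
$\left(-80 + \left(-51 + 49\right) \left(h{\left(-3 \right)} - 43\right)\right) 121 J = \left(-80 + \left(-51 + 49\right) \left(\left(-1\right) \left(-3\right) - 43\right)\right) 121 \left(-131\right) = \left(-80 - 2 \left(3 - 43\right)\right) 121 \left(-131\right) = \left(-80 - -80\right) 121 \left(-131\right) = \left(-80 + 80\right) 121 \left(-131\right) = 0 \cdot 121 \left(-131\right) = 0 \left(-131\right) = 0$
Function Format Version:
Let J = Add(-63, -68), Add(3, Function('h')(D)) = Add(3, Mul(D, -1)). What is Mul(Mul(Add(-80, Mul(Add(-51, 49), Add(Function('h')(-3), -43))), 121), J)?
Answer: 0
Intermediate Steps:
Function('h')(D) = Mul(-1, D) (Function('h')(D) = Add(-3, Add(3, Mul(D, -1))) = Add(-3, Add(3, Mul(-1, D))) = Mul(-1, D))
J = -131
Mul(Mul(Add(-80, Mul(Add(-51, 49), Add(Function('h')(-3), -43))), 121), J) = Mul(Mul(Add(-80, Mul(Add(-51, 49), Add(Mul(-1, -3), -43))), 121), -131) = Mul(Mul(Add(-80, Mul(-2, Add(3, -43))), 121), -131) = Mul(Mul(Add(-80, Mul(-2, -40)), 121), -131) = Mul(Mul(Add(-80, 80), 121), -131) = Mul(Mul(0, 121), -131) = Mul(0, -131) = 0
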